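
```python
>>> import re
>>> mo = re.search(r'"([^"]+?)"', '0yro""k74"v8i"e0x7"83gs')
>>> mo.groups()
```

('k74',)

The match spans [5:10] → '"k74"'.
Captured: group 1 = 'k74'.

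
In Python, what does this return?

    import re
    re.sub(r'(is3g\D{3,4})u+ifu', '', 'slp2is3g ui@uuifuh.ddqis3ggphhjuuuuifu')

'slp2h.ddqis3ggphhjuuuuifu'

Pattern: the literal 'is', then the literal '3g', then 3 to 4 of a non-digit (captured); then one or more of the literal 'u', then the literal 'ifu'.
Matches: at [4:17] → 'is3g ui@uuifu'.
`sub` substitutes '' at each match site.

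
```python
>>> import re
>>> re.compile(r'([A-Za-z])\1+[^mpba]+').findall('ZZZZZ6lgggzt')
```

A backreference is literal: `\1` must see the identical characters the first group matched.
Scanning left to right: at [0:12] match 'ZZZZZ6lgggzt', group 1 = 'Z'.
With a single group, `findall` returns only what that group captured — 1 item.

['Z']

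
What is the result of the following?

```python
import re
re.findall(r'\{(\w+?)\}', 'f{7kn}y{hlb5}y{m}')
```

['7kn', 'hlb5', 'm']

`findall` collects group 1 from each match (3 total).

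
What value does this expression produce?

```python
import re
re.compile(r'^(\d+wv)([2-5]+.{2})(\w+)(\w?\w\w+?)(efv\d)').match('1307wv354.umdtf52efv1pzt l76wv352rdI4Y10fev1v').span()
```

(0, 21)

`re.match` won't scan ahead — the pattern has to work from the very first character.
The match spans [0:21] → '1307wv354.umdtf52efv1'.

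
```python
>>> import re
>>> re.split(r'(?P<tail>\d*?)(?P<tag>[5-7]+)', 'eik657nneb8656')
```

['eik', '', '657', 'nneb', '8', '656', '']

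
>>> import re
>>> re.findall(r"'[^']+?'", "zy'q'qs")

Walking the string: at [2:5] → "'q'".
`findall` yields the raw match text (1 of them) because the pattern has no groups.

["'q'"]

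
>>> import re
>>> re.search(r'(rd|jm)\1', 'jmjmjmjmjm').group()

'jmjm'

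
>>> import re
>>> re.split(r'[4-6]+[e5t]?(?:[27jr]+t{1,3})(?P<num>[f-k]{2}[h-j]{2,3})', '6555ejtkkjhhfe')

['', 'kkjhh', 'fe']

Pattern: one or more of a character in [4-6], then optionally one of [e5t]; then one or more of one of [27jr], then 1 to 3 of a literal 't' (non-capturing group); then exactly 2 of a character in [f-k], then 2 to 3 of a character in [h-j] (captured as 'num').
Matches to split on: at [0:12] → '6555ejtkkjhh'.
`re.split` interleaves the captured-group text with the surrounding fragments.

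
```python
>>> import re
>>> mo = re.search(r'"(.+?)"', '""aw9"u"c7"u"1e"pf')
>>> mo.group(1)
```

'"aw9'

With the lazy modifier that quantifier settles for the fewest repetitions that let the rest of the pattern succeed (the atoms after it are unaffected and can still be greedy).
`re.search` scans for the first position where the pattern succeeds.
The match spans [0:6] → '""aw9"'.
Captured: group 1 = '"aw9'.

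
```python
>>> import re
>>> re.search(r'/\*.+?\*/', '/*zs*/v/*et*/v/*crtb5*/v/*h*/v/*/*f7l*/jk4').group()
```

Unlike `match`, `search` isn't anchored — it looks for the pattern anywhere in the string.
The match spans [0:6] → '/*zs*/'.

'/*zs*/'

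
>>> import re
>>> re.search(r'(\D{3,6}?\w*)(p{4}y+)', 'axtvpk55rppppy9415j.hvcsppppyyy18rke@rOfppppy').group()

'axtvpk55rppppy'

Pattern: 3 to 6 of a non-digit (lazy), then zero or more of a word character (captured); then exactly 4 of a literal 'p', then one or more of a literal 'y' (captured).
`re.search` tries every starting position until one works.
The match spans [0:14] → 'axtvpk55rppppy'.
Captured: group 1 = 'axtvpk55r', group 2 = 'ppppy'.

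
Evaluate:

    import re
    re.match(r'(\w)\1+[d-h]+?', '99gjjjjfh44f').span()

After group 1 captures some text, `\1` only succeeds where that same text appears again.
With `match`, the pattern is implicitly anchored at the beginning.
The match spans [0:3] → '99g'.
Captured: group 1 = '9'.

(0, 3)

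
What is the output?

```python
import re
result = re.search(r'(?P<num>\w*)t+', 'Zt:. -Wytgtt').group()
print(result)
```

Zt

The pattern matches zero or more of a word character (captured as 'num'); then one or more of a literal 't'.
Unlike `match`, `search` isn't anchored — it looks for the pattern anywhere in the string.
The match spans [0:2] → 'Zt'.
Captured: group 1 = 'Z'.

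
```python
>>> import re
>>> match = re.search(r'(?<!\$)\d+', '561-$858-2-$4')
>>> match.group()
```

'561'

A negative assertion filters positions out without eating any characters.
`re.search` scans for the first position where the pattern succeeds.
The match spans [0:3] → '561'.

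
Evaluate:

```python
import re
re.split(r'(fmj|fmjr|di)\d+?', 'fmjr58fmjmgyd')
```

['', 'fmjr', '8fmjmgyd']

Matches to split on: at [0:5] → 'fmjr5'.
`re.split` interleaves the captured-group text with the surrounding fragments.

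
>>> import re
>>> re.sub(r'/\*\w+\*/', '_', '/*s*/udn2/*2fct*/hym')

Matches: at [0:5] → '/*s*/'; at [9:17] → '/*2fct*/'.
`sub` substitutes '_' at each match site.

'_udn2_hym'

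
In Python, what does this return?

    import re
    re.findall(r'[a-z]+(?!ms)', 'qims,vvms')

A negative assertion filters positions out without eating any characters.
With no groups in the pattern, `findall` gives back each whole match — 2 here.

['qims', 'vvms']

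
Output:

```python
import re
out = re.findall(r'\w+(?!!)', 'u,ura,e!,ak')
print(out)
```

`(?!…)`/`(?<!…)` only lets a position through if the neighbouring text does NOT match; no characters are consumed.
Matches: at [0:1] → 'u'; at [2:5] → 'ura'; at [9:11] → 'ak'.
`findall` yields the raw match text (3 of them) because the pattern has no groups.

['u', 'ura', 'ak']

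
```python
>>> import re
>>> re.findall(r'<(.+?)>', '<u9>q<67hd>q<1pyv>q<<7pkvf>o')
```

['u9', '67hd', '1pyv', '<7pkvf']

A non-greedy quantifier consumes as few characters as it can — just enough that the remainder of the pattern still matches from where it stops; whatever follows it matches normally.
Walking the string: at [0:4] match '<u9>', group 1 = 'u9'; at [5:11] match '<67hd>', group 1 = '67hd'; at [12:18] match '<1pyv>', group 1 = '1pyv'; at [19:27] match '<<7pkvf>', group 1 = '<7pkvf'.
`findall` collects group 1 from each match (4 total).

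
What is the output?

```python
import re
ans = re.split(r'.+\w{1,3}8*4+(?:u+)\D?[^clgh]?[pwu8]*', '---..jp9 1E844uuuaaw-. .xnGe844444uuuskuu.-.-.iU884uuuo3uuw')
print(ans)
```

This matches one or more of any character, then 1 to 3 of a word character, then zero or more of a literal '8'; then one or more of a literal '4'; then one or more of a literal 'u' (non-capturing group); then optionally a non-digit, then optionally any character except [clgh], then zero or more of one of [pwu8].
Matches to split on: at [0:59] → '---..jp9 1E844uuuaaw-. .xnGe844444uuuskuu.-.-.iU884uuuo3uuw'.
The string is cut at each match, leaving 2 pieces.

['', '']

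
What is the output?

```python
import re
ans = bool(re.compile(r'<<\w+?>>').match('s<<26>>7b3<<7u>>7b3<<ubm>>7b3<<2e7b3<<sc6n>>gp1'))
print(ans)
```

False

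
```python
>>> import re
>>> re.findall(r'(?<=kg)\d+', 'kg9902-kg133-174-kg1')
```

['9902', '133', '1']

The lookaround is zero-width — it requires the adjacent text to match without consuming it, so the asserted text isn't part of the match.
Scanning left to right: at [2:6] → '9902'; at [9:12] → '133'; at [19:20] → '1'.
Since nothing is captured, `findall` lists the 3 matched substrings directly.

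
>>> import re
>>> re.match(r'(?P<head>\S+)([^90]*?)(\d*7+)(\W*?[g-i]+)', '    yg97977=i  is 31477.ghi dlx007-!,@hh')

The pattern matches one or more of a non-whitespace character (captured as 'head'); then zero or more of any character except [90] (lazy) (captured); then zero or more of a digit, then one or more of the literal '7' (captured); then zero or more of a non-word character (lazy), then one or more of a character in [g-i] (captured).
With `match`, the pattern is implicitly anchored at the beginning.
Here the pattern fails at index 0, so the call returns None.

None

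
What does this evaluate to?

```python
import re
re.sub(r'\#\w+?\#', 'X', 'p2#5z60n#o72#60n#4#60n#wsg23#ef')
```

Matches: at [2:9] → '#5z60n#'; at [12:17] → '#60n#'; at [18:23] → '#60n#'.
`sub` substitutes 'X' at each match site.

'p2Xo72X4Xwsg23#ef'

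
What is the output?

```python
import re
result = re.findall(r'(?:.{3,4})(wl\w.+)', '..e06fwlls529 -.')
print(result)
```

['wlls529 -.']

With a single group, `findall` returns only what that group captured — 1 item.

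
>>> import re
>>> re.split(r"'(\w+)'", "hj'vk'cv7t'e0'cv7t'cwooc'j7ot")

['hj', 'vk', 'cv7t', 'e0', 'cv7t', 'cwooc', 'j7ot']

Matches to split on: at [2:6] → "'vk'"; at [10:14] → "'e0'"; at [18:25] → "'cwooc'".
With a capturing group present, the delimiter's captured portion is kept in the result list.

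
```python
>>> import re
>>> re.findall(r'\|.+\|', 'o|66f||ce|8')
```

Walking the string: at [1:10] → '|66f||ce|'.
No capturing groups, so `findall` returns the 1 full match string.

['|66f||ce|']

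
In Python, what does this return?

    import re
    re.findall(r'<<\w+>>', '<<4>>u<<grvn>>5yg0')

`findall` yields the raw match text (2 of them) because the pattern has no groups.

['<<4>>', '<<grvn>>']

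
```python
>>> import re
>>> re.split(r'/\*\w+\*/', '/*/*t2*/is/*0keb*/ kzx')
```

Matches to split on: at [2:8] → '/*t2*/'; at [10:18] → '/*0keb*/'.
`split` removes every match and returns the 3 fragments in between.

['/*', 'is', ' kzx']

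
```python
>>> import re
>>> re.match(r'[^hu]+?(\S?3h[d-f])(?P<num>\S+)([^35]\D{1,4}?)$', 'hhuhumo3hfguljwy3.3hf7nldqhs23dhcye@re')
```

Pattern: one or more of any character except [hu] (lazy); then optionally a non-whitespace character, then the literal '3h', then a character in [d-f] (captured); then one or more of a non-whitespace character (captured as 'num'); then any character except [35], then 1 to 4 of a non-digit (lazy) (captured); then anchored at the end.
`re.match` only tries the pattern at the start of the string.
Here position 0 doesn't satisfy it, so the call returns None.

None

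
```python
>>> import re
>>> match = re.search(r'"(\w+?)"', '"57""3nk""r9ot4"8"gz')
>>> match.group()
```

`re.search` tries every starting position until one works.
The match spans [0:4] → '"57"'.
Captured: group 1 = '57'.

'"57"'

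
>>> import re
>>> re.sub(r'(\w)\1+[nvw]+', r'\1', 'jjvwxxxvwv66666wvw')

A backreference is literal: `\1` must see the identical characters the first group matched.
`\1` in the replacement pulls in group 1's text for each match.

'jx6'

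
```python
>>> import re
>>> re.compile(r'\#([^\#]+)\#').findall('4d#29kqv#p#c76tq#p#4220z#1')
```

Scanning left to right: at [2:9] match '#29kqv#', group 1 = '29kqv'; at [10:17] match '#c76tq#', group 1 = 'c76tq'; at [18:25] match '#4220z#', group 1 = '4220z'.
Because there's exactly one group, `findall` drops the full match and keeps group 1 from each hit.

['29kqv', 'c76tq', '4220z']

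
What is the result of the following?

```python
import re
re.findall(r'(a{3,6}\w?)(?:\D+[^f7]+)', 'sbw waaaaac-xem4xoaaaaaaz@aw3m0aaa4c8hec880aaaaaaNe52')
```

['aaaaac']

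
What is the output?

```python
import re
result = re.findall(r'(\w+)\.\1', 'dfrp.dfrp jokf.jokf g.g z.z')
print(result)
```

['dfrp', 'jokf', 'g', 'z']

After group 1 captures some text, `\1` only succeeds where that same text appears again.
Walking the string: at [0:9] match 'dfrp.dfrp', group 1 = 'dfrp'; at [10:19] match 'jokf.jokf', group 1 = 'jokf'; at [20:23] match 'g.g', group 1 = 'g'; at [24:27] match 'z.z', group 1 = 'z'.
With a single group, `findall` returns only what that group captured — 4 items.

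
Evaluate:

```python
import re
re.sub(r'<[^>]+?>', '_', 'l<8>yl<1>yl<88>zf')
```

'l_yl_yl_zf'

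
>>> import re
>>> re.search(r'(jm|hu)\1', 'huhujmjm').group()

A backreference is literal: `\1` must see the identical characters the first group matched.
The match spans [0:4] → 'huhu'.

'huhu'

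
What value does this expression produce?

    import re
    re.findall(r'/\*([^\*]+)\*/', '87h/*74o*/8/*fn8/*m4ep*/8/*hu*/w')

One capturing group, so `findall` returns just the captured substring from each match — 3 in all.

['74o', 'm4ep', 'hu']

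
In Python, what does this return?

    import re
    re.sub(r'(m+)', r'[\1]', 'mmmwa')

The pattern matches one or more of a literal 'm' (captured).
Matches: at [0:3] → 'mmm'.
`\1` in the replacement pulls in group 1's text for each match.

'[mmm]wa'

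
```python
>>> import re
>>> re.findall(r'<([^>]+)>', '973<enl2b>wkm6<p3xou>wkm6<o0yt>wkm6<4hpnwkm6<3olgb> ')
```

`findall` collects group 1 from each match (4 total).

['enl2b', 'p3xou', 'o0yt', '4hpnwkm6<3olgb']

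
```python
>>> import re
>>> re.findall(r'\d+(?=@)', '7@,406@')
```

['7', '406']

Lookahead/lookbehind check context without consuming it, so the matched span excludes the asserted characters.
Walking the string: at [0:1] → '7'; at [3:6] → '406'.
Since nothing is captured, `findall` lists the 2 matched substrings directly.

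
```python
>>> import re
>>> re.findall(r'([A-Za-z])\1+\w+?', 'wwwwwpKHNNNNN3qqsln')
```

`\1` is not a pattern — it's the concrete string captured by group 1, re-applied verbatim.
Matches: at [0:6] match 'wwwwwp', group 1 = 'w'; at [8:14] match 'NNNNN3', group 1 = 'N'; at [14:17] match 'qqs', group 1 = 'q'.
One capturing group, so `findall` returns just the captured substring from each match — 3 in all.

['w', 'N', 'q']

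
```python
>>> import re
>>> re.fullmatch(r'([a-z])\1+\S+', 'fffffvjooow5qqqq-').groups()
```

After group 1 captures some text, `\1` only succeeds where that same text appears again.
`re.fullmatch` requires the pattern to consume the entire string.
The match spans [0:17] → 'fffffvjooow5qqqq-'.
Captured: group 1 = 'f'.

('f',)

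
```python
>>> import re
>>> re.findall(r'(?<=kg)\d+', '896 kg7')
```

['7']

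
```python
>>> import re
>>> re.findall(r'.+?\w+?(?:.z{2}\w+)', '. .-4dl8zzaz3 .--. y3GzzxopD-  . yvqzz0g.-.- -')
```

['. .-4dl8zzaz3', ' .--. y3GzzxopD', '-  . yvqzz0g']

The pattern matches one or more of any character (lazy); then one or more of a word character (lazy); then any character, then exactly 2 of a literal 'z', then one or more of a word character (non-capturing group).
Because the quantifier is non-greedy, it stops expanding at the earliest point where the rest of the pattern can succeed.
Scanning left to right: at [0:13] → '. .-4dl8zzaz3'; at [13:28] → ' .--. y3GzzxopD'; at [28:40] → '-  . yvqzz0g'.
Since nothing is captured, `findall` lists the 3 matched substrings directly.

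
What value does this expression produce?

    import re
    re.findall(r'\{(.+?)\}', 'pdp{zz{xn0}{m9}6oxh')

['zz{xn0', 'm9']

With the lazy modifier that quantifier settles for the fewest repetitions that let the rest of the pattern succeed (the atoms after it are unaffected and can still be greedy).
Walking the string: at [3:11] match '{zz{xn0}', group 1 = 'zz{xn0'; at [11:15] match '{m9}', group 1 = 'm9'.
`findall` collects group 1 from each match (2 total).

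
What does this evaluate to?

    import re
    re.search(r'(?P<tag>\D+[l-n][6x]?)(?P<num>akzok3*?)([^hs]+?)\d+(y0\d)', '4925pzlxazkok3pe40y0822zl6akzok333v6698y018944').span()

The pattern matches one or more of a non-digit, then a character in [l-n], then optionally one of [6x] (captured as 'tag'); then the literal 'ak', then the literal 'zok', then zero or more of a literal '3' (lazy) (captured as 'num'); then one or more of any character except [hs] (lazy) (captured); then one or more of a digit; then the literal 'y0', then a digit (captured).
`re.search` scans for the first position where the pattern succeeds.
The match spans [23:42] → 'zl6akzok333v6698y01'.
Captured: group 1 = 'zl6', group 2 = 'akzok', group 3 = '333v', group 4 = 'y01'.

(23, 42)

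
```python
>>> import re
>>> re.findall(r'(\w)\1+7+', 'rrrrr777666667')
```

['r', '6']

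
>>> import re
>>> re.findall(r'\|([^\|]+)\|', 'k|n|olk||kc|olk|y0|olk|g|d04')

['n', 'kc', 'y0', 'g']

Walking the string: at [1:4] match '|n|', group 1 = 'n'; at [8:12] match '|kc|', group 1 = 'kc'; at [15:19] match '|y0|', group 1 = 'y0'; at [22:25] match '|g|', group 1 = 'g'.
Because there's exactly one group, `findall` drops the full match and keeps group 1 from each hit.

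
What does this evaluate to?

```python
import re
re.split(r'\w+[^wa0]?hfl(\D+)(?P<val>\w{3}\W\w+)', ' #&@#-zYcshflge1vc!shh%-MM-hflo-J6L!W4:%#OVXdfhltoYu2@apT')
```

Pattern: one or more of a word character, then optionally any character except [wa0], then the literal 'hfl'; then one or more of a non-digit (captured); then exactly 3 of a word character, then a non-word character, then one or more of a word character (captured as 'val').
Matches to split on: at [6:22] → 'zYcshflge1vc!shh'; at [24:38] → 'MM-hflo-J6L!W4'.
`re.split` interleaves the captured-group text with the surrounding fragments.

[' #&@#-', 'ge', '1vc!shh', '%-', 'o-', 'J6L!W4', ':%#OVXdfhltoYu2@apT']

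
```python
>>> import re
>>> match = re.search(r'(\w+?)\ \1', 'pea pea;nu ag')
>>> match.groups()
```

('pea',)

The match spans [0:7] → 'pea pea'.
Captured: group 1 = 'pea'.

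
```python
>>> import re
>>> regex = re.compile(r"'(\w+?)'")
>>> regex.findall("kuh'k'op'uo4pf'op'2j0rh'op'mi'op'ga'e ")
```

['k', 'uo4pf', '2j0rh', 'mi', 'ga']

Scanning left to right: at [3:6] match "'k'", group 1 = 'k'; at [8:15] match "'uo4pf'", group 1 = 'uo4pf'; at [17:24] match "'2j0rh'", group 1 = '2j0rh'; at [26:30] match "'mi'", group 1 = 'mi'; at [32:36] match "'ga'", group 1 = 'ga'.
`findall` collects group 1 from each match (5 total).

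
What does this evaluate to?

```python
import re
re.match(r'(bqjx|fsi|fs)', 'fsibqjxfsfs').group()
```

'fsi'

Branches in `(...|...)` are attempted left-to-right; the first branch that allows the whole pattern to succeed is taken.
`match` is anchored at position 0; if the pattern doesn't fit there, it returns None.
The match spans [0:3] → 'fsi'.
Captured: group 1 = 'fsi'.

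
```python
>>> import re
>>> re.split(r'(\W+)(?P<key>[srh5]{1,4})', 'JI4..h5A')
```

This matches one or more of a non-word character (captured); then 1 to 4 of one of [srh5] (captured as 'key').
Matches to split on: at [3:7] → '..h5'.
The group in the pattern means `split` returns the separators' captures alongside the pieces.

['JI4', '..', 'h5', 'A']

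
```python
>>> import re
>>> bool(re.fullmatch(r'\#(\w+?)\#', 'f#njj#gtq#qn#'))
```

False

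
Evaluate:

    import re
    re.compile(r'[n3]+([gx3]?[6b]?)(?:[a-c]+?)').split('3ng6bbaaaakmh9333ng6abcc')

The pattern matches one or more of one of [n3]; then optionally one of [gx3], then optionally one of [6b] (captured); then one or more of a character in [a-c] (lazy) (non-capturing group).
With a capturing group present, the delimiter's captured portion is kept in the result list.

['', 'g6', 'baaaakmh9', 'g6', 'bcc']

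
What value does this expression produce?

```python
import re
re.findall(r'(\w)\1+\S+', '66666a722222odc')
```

`\1` has to match the exact text group 1 already captured.
`findall` collects group 1 from the one match (1 total).

['6']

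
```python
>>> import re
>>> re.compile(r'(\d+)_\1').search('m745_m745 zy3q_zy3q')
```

None

`\1` is not a pattern — it's the concrete string captured by group 1, re-applied verbatim.
Unlike `match`, `search` isn't anchored — it looks for the pattern anywhere in the string.
Here nothing in the string fits, so the call returns None.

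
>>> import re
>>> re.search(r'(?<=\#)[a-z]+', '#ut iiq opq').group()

'ut'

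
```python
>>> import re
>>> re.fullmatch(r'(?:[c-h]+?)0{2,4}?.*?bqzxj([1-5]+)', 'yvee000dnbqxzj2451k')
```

None

`re.fullmatch` is like wrapping the pattern in `^…$` (in single-line mode).
Here the string isn't matched end-to-end, so the call returns None.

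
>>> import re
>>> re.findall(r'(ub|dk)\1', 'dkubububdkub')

The backreference `\1` re-matches whatever the first group consumed, character for character.
`findall` collects group 1 from the one match (1 total).

['ub']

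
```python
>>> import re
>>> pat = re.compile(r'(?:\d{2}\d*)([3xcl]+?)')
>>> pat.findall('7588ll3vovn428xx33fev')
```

['l', 'x']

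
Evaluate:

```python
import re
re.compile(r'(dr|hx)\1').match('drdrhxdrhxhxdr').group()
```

'drdr'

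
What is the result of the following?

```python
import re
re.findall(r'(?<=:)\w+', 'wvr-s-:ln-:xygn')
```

The lookaround is zero-width — it requires the adjacent text to match without consuming it, so the asserted text isn't part of the match.
Scanning left to right: at [7:9] → 'ln'; at [11:15] → 'xygn'.
No capturing groups, so `findall` returns the 2 full match strings.

['ln', 'xygn']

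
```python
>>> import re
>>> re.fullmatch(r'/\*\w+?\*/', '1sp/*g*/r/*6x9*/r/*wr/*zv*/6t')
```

None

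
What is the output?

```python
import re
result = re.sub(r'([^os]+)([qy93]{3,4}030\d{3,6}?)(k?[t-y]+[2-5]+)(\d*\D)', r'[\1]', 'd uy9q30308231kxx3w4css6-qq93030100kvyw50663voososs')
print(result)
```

This matches one or more of any character except [os] (captured); then 3 to 4 of one of [qy93], then the literal '030', then 3 to 6 of a digit (lazy) (captured); then optionally the literal 'k', then one or more of a character in [t-y], then one or more of a character in [2-5] (captured); then zero or more of a digit, then a non-digit (captured).
Matches: at [0:19] → 'd uy9q30308231kxx3w'; at [23:45] → '6-qq93030100kvyw50663v'.
`\1` in the replacement pulls in group 1's text for each match.

[d uy]4css[6-q]oososs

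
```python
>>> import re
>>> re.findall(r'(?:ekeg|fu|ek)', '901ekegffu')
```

The regex engine tests alternatives in the order written; an earlier branch that matches wins even if a later one would match more.
Since nothing is captured, `findall` lists the 2 matched substrings directly.

['ekeg', 'fu']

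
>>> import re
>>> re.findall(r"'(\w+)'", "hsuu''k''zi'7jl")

Scanning left to right: at [5:8] match "'k'", group 1 = 'k'; at [8:12] match "'zi'", group 1 = 'zi'.
`findall` collects group 1 from each match (2 total).

['k', 'zi']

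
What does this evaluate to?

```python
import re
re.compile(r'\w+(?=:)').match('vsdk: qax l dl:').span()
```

The `(?=…)`/`(?<=…)` assertion just peeks at neighbouring text; it doesn't advance the match position.
`re.match` won't scan ahead — the pattern has to work from the very first character.
The match spans [0:4] → 'vsdk'.

(0, 4)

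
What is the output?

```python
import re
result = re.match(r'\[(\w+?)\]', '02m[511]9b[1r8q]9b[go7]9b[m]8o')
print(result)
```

None

With `match`, the pattern is implicitly anchored at the beginning.
Here the pattern fails at index 0, so the call returns None.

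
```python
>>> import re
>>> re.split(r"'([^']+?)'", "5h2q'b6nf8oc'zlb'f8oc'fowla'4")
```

With a capturing group present, the delimiter's captured portion is kept in the result list.

['5h2q', 'b6nf8oc', 'zlb', 'f8oc', "fowla'4"]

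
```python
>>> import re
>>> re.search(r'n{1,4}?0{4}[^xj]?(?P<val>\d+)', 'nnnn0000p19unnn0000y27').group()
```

Pattern: 1 to 4 of the literal 'n' (lazy), then exactly 4 of the literal '0', then optionally any character except [xj]; then one or more of a digit (captured as 'val').
`re.search` tries every starting position until one works.
The match spans [0:11] → 'nnnn0000p19'.
Captured: group 1 = '19'.

'nnnn0000p19'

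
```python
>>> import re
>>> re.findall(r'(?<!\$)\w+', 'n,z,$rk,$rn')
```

The negative lookahead/lookbehind blocks any match where the forbidden context is present.
Matches: at [0:1] → 'n'; at [2:3] → 'z'; at [6:7] → 'k'; at [10:11] → 'n'.
`findall` yields the raw match text (4 of them) because the pattern has no groups.

['n', 'z', 'k', 'n']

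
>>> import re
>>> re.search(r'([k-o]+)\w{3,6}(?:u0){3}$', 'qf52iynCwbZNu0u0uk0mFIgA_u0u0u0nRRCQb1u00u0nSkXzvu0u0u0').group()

'nSkXzvu0u0u0'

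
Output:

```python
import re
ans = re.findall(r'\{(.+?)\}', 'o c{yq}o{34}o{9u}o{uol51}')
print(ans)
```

A non-greedy quantifier consumes as few characters as it can — just enough that the remainder of the pattern still matches from where it stops; whatever follows it matches normally.
`findall` collects group 1 from each match (4 total).

['yq', '34', '9u', 'uol51']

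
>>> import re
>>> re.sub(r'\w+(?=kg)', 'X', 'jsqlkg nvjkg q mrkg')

'Xkg Xkg q Xkg'

Lookahead/lookbehind check context without consuming it, so the matched span excludes the asserted characters.
Matches: at [0:4] → 'jsql'; at [7:10] → 'nvj'; at [15:17] → 'mr'.
`sub` substitutes 'X' at each match site.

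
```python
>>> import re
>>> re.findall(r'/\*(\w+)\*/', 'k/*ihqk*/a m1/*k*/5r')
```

['ihqk', 'k']

With a single group, `findall` returns only what that group captured — 2 items.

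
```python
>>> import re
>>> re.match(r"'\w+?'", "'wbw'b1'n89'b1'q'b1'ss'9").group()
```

`re.match` won't scan ahead — the pattern has to work from the very first character.
The match spans [0:5] → "'wbw'".

"'wbw'"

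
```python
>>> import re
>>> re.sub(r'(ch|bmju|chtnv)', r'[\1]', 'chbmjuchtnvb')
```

Branches in `(...|...)` are attempted left-to-right; the first branch that allows the whole pattern to succeed is taken.
`\1` in the replacement pulls in group 1's text for each match.

'[ch][bmju][ch]tnvb'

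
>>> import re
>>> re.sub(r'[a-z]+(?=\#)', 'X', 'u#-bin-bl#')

'X#-bin-X#'

The lookaround is zero-width — it requires the adjacent text to match without consuming it, so the asserted text isn't part of the match.
`sub` substitutes 'X' at each match site.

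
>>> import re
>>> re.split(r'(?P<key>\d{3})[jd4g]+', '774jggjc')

['', '774', 'c']

Pattern: exactly 3 of a digit (captured as 'key'); then one or more of one of [jd4g].
Matches to split on: at [0:7] → '774jggj'.
Because the pattern has a capturing group, `split` also inserts each captured text between the pieces.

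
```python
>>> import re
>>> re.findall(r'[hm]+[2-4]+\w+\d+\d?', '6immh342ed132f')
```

['mmh342ed132']

No capturing groups, so `findall` returns the 1 full match string.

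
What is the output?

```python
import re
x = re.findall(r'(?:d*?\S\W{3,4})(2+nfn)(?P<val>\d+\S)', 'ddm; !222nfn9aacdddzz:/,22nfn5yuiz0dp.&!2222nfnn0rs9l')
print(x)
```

[('222nfn', '9a'), ('22nfn', '5y')]

Pattern: zero or more of the literal 'd' (lazy), then a non-whitespace character, then 3 to 4 of a non-word character (non-capturing group); then one or more of a literal '2', then the literal 'nfn' (captured); then one or more of a digit, then a non-whitespace character (captured as 'val').
Matches: at [0:14] match 'ddm; !222nfn9a', groups = ('222nfn', '9a'); at [20:31] match 'z:/,22nfn5y', groups = ('22nfn', '5y').
`findall` packs the 2 group values into a tuple for every match.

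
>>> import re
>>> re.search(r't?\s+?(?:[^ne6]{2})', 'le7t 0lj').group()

This matches optionally a literal 't', then one or more of whitespace (lazy); then exactly 2 of any character except [ne6] (non-capturing group).
`re.search` scans for the first position where the pattern succeeds.
The match spans [3:7] → 't 0l'.

't 0l'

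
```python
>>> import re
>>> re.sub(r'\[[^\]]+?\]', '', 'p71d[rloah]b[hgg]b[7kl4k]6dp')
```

'p71dbb6dp'

Matches: at [4:11] → '[rloah]'; at [12:17] → '[hgg]'; at [18:25] → '[7kl4k]'.
`sub` substitutes '' at each match site.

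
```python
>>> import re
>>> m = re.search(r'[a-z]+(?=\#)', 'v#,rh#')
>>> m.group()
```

'v'

The lookaround is zero-width — it requires the adjacent text to match without consuming it, so the asserted text isn't part of the match.
`re.search` scans for the first position where the pattern succeeds.
The match spans [0:1] → 'v'.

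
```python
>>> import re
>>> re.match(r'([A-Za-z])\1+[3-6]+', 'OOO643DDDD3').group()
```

'OOO643'

`re.match` won't scan ahead — the pattern has to work from the very first character.
The match spans [0:6] → 'OOO643'.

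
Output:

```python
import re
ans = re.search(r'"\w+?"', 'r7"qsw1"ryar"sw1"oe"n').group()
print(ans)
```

"qsw1"

`search` walks the string left to right and returns the first match it finds.
The match spans [2:8] → '"qsw1"'.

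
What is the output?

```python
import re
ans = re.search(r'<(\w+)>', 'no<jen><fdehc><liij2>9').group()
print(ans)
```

<jen>

Unlike `match`, `search` isn't anchored — it looks for the pattern anywhere in the string.
The match spans [2:7] → '<jen>'.
Captured: group 1 = 'jen'.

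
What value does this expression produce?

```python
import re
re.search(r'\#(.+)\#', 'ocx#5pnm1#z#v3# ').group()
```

'#5pnm1#z#v3#'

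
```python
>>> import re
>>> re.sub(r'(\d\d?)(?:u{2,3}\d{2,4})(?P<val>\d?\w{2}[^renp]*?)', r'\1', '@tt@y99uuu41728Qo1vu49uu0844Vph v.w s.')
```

The pattern matches a digit, then optionally a digit (captured); then 2 to 3 of the literal 'u', then 2 to 4 of a digit (non-capturing group); then optionally a digit, then exactly 2 of a word character, then zero or more of any character except [renp] (lazy) (captured as 'val').
A non-greedy quantifier consumes as few characters as it can — just enough that the remainder of the pattern still matches from where it stops; whatever follows it matches normally.
Matches: at [5:17] → '99uuu41728Qo'; at [20:30] → '49uu0844Vp'.
`\1` in the replacement pulls in group 1's text for each match.

'@tt@y991vu49h v.w s.'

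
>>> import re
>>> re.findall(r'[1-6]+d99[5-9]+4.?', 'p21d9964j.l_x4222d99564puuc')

No capturing groups, so `findall` returns the 2 full match strings.

['21d9964j', '4222d99564p']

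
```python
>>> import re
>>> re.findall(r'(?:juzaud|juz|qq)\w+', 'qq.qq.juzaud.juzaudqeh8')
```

`findall` yields the raw match text (2 of them) because the pattern has no groups.

['juzaud', 'juzaudqeh8']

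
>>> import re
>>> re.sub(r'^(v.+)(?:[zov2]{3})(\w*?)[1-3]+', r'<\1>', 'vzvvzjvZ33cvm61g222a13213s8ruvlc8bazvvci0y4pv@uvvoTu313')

'<vzvvzjvZ33cvm61g222a13213s8ruvlc8bazvvci0y4pv@u>'

The pattern matches anchored at the start of the string; then the literal 'v', then one or more of any character (captured); then exactly 3 of one of [zov2] (non-capturing group); then zero or more of a word character (lazy) (captured); then one or more of a character in [1-3].
Each match is replaced using the text its own group 1 captured.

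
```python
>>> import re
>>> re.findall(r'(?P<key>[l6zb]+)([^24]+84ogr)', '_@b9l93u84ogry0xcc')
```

[('b', '9l93u84ogr')]

Pattern: one or more of one of [l6zb] (captured as 'key'); then one or more of any character except [24], then the literal '84o', then the literal 'gr' (captured).
Scanning left to right: at [2:13] match 'b9l93u84ogr', groups = ('b', '9l93u84ogr').
2 groups means the one result is a tuple of 2 captured strings — 1 here.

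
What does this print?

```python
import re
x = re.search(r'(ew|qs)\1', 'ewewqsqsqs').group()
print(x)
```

ewew

The backreference `\1` re-matches whatever the first group consumed, character for character.
The match spans [0:4] → 'ewew'.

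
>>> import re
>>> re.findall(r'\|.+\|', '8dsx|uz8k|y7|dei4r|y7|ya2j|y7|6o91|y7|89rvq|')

No capturing groups, so `findall` returns the 1 full match string.

['|uz8k|y7|dei4r|y7|ya2j|y7|6o91|y7|89rvq|']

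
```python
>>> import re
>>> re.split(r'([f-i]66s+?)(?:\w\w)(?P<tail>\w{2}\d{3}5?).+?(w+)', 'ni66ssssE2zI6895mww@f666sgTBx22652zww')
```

['n', 'i66ssss', 'zI6895', 'ww', '@f666sgTBx22652zww']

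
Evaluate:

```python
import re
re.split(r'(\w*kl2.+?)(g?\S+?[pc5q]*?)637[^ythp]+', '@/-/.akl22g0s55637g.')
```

['@/-/.', 'akl22', 'g0s55', '']

Pattern: zero or more of a word character, then the literal 'kl2', then one or more of any character (lazy) (captured); then optionally a literal 'g', then one or more of a non-whitespace character (lazy), then zero or more of one of [pc5q] (lazy) (captured); then the literal '637', then one or more of any character except [ythp].
The `?` after the quantifier makes it lazy — it takes as little as possible before letting the rest of the pattern try.
Matches to split on: at [5:20] → 'akl22g0s55637g.'.
Because the pattern has a capturing group, `split` also inserts each captured text between the pieces.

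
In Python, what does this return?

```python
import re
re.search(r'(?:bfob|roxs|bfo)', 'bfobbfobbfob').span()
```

The regex engine tests alternatives in the order written; an earlier branch that matches wins even if a later one would match more.
Unlike `match`, `search` isn't anchored — it looks for the pattern anywhere in the string.
The match spans [0:4] → 'bfob'.

(0, 4)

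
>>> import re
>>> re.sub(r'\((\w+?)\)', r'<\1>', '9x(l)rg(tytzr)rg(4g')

'9x<l>rg<tytzr>rg(4g'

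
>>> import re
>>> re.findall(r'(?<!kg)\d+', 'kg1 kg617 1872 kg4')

The negative lookaround is zero-width — it rules out positions where the adjacent text would match, without consuming anything.
With no groups in the pattern, `findall` gives back each whole match — 2 here.

['17', '1872']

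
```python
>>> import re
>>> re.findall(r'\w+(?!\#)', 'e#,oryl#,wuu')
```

['ory', 'wuu']

Because the assertion is negative and zero-width, positions next to the forbidden text are skipped.
Walking the string: at [3:6] → 'ory'; at [9:12] → 'wuu'.
`findall` yields the raw match text (2 of them) because the pattern has no groups.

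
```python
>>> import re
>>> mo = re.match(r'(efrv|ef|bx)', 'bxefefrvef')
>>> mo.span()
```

`re.match` won't scan ahead — the pattern has to work from the very first character.
The match spans [0:2] → 'bx'.

(0, 2)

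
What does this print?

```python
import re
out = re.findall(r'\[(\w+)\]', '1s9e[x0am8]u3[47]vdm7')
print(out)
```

['x0am8', '47']

Matches: at [4:11] match '[x0am8]', group 1 = 'x0am8'; at [13:17] match '[47]', group 1 = '47'.
One capturing group, so `findall` returns just the captured substring from each match — 2 in all.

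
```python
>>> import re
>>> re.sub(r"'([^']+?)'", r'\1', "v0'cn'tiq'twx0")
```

Each match is replaced using the text its own group 1 captured.

"v0cntiq'twx0"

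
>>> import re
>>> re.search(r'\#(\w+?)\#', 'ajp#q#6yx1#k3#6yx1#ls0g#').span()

(3, 6)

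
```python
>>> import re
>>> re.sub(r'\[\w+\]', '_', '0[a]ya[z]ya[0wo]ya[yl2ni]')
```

Every occurrence is swapped for '_'.

'0_ya_ya_ya_'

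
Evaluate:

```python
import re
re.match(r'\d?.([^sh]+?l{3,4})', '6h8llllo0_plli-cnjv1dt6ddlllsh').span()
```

(0, 7)

`match` is anchored at position 0; if the pattern doesn't fit there, it returns None.
The match spans [0:7] → '6h8llll'.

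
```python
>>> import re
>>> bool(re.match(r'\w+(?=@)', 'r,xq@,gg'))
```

False

`re.match` won't scan ahead — the pattern has to work from the very first character.
Here the pattern fails at index 0, so the call returns None, and `bool(None)` is False.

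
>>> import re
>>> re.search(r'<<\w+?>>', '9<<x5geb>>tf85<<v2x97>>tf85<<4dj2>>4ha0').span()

(1, 10)

The match spans [1:10] → '<<x5geb>>'.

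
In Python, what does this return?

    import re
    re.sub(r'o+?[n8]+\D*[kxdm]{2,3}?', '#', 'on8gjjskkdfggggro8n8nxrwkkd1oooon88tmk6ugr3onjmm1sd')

`sub` substitutes '#' at each match site.

'#fggggr#1#6ugr3#1sd'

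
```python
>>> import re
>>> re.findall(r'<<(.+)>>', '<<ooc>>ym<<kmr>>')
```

`findall` collects group 1 from the one match (1 total).

['ooc>>ym<<kmr']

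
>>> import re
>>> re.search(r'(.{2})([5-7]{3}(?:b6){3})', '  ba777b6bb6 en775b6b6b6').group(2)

'775b6b6b6'

This matches exactly 2 of any character (captured); then exactly 3 of a character in [5-7], then the literal 'b6' repeated 3 times (captured).
`re.search` scans for the first position where the pattern succeeds.
The match spans [13:24] → 'en775b6b6b6'.
Captured: group 1 = 'en', group 2 = '775b6b6b6'.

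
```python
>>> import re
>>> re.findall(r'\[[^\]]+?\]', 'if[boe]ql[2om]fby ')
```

['[boe]', '[2om]']

Walking the string: at [2:7] → '[boe]'; at [9:14] → '[2om]'.
Since nothing is captured, `findall` lists the 2 matched substrings directly.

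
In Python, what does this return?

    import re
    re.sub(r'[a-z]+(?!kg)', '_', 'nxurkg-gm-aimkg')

The negative lookaround is zero-width — it rules out positions where the adjacent text would match, without consuming anything.
Matches: at [0:6] → 'nxurkg'; at [7:9] → 'gm'; at [10:15] → 'aimkg'.
`sub` substitutes '_' at each match site.

'_-_-_'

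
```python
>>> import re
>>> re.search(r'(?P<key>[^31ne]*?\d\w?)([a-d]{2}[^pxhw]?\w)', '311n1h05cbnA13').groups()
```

('h05', 'cbnA')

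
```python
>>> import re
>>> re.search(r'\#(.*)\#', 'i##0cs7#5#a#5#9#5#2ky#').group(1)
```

'#0cs7#5#a#5#9#5#2ky'

`re.search` tries every starting position until one works.
The match spans [1:22] → '##0cs7#5#a#5#9#5#2ky#'.
Captured: group 1 = '#0cs7#5#a#5#9#5#2ky'.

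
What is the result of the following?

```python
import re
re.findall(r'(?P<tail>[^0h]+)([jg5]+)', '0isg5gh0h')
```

[('isg5', 'g')]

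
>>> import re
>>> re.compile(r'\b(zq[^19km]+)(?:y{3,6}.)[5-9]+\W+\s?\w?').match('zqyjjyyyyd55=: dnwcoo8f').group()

'zqyjjyyyyd55=: d'

With `match`, the pattern is implicitly anchored at the beginning.
The match spans [0:16] → 'zqyjjyyyyd55=: d'.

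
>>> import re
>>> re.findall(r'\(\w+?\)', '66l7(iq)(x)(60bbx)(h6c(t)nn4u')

['(iq)', '(x)', '(60bbx)', '(t)']

With no groups in the pattern, `findall` gives back each whole match — 4 here.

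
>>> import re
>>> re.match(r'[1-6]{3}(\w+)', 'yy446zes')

This matches exactly 3 of a character in [1-6]; then one or more of a word character (captured).
`re.match` only tries the pattern at the start of the string.
Here the string doesn't start with a match, so the call returns None.

None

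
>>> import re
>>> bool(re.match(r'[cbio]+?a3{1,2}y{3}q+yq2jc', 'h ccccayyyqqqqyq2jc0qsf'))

False

This matches one or more of one of [cbio] (lazy); then the literal 'a', then 1 to 2 of a literal '3', then exactly 3 of the literal 'y'; then one or more of a literal 'q', then the literal 'yq', then the literal '2jc'.
`re.match` only tries the pattern at the start of the string.
Here the string doesn't start with a match, so the call returns None, and `bool(None)` is False.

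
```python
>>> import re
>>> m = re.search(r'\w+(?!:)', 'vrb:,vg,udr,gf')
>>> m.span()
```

Because the assertion is negative and zero-width, positions next to the forbidden text are skipped.
The match spans [0:2] → 'vr'.

(0, 2)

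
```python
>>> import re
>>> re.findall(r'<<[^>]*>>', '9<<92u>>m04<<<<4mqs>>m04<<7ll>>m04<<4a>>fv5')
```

Walking the string: at [1:8] → '<<92u>>'; at [11:21] → '<<<<4mqs>>'; at [24:31] → '<<7ll>>'; at [34:40] → '<<4a>>'.
`findall` yields the raw match text (4 of them) because the pattern has no groups.

['<<92u>>', '<<<<4mqs>>', '<<7ll>>', '<<4a>>']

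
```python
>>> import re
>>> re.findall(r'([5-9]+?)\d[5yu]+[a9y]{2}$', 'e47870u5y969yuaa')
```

Pattern: one or more of a character in [5-9] (lazy) (captured); then a digit; then one or more of one of [5yu], then exactly 2 of one of [a9y]; then anchored at the end.
Because there's exactly one group, `findall` drops the full match and keeps group 1 from the one hit.

['96']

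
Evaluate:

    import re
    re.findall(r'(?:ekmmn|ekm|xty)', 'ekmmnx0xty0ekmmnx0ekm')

Alternation isn't longest-match — the leftmost alternative that fits at this position is chosen.
`findall` yields the raw match text (4 of them) because the pattern has no groups.

['ekmmn', 'xty', 'ekmmn', 'ekm']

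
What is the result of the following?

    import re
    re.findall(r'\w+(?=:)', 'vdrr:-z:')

['vdrr', 'z']

The lookaround is zero-width — it requires the adjacent text to match without consuming it, so the asserted text isn't part of the match.
Walking the string: at [0:4] → 'vdrr'; at [6:7] → 'z'.
`findall` yields the raw match text (2 of them) because the pattern has no groups.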